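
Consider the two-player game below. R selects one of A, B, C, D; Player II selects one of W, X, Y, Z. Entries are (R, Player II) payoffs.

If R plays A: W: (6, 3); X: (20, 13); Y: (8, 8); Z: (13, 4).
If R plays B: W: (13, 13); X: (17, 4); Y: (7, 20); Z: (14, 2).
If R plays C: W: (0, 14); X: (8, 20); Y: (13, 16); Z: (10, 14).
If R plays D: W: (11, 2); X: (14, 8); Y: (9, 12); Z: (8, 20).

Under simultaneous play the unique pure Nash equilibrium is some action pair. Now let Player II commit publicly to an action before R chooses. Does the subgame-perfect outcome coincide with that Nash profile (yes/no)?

no

R best-responds to each possible Player II move:
- W → R plays B (best of 6, 13, 0, 11); Player II gets 13.
- X → R plays A (best of 20, 17, 8, 14); Player II gets 13.
- Y → R plays C (best of 8, 7, 13, 9); Player II gets 16.
- Z → R plays B (best of 13, 14, 10, 8); Player II gets 2.
Maximizing over 13, 13, 16, 2, Player II chooses Y. Subgame-perfect outcome: (C, Y) with payoffs (13, 16).
Now find the simultaneous Nash equilibrium.
R's best replies: W→B; X→A; Y→C; Z→B.
Player II's best replies: A→X; B→Y; C→X; D→Z.
Only (A, X) has each player best-responding; Nash payoffs (20, 13).
Sequential outcome (C, Y) differs from the Nash profile (A, X).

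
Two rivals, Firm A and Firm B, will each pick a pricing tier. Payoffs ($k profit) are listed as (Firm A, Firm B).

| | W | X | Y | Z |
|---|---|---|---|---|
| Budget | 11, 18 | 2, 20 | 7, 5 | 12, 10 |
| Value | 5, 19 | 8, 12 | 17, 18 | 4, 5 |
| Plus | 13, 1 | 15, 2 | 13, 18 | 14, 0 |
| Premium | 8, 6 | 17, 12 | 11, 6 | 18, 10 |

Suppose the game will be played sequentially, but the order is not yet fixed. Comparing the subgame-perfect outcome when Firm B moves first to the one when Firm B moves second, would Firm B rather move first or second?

If Firm A leads: Firm B's best replies are Budget→X, Value→W, Plus→Y, Premium→X; Firm A's induced payoffs 2, 5, 13, 17; outcome (Premium, X), payoffs (17, 12).
If Firm B leads: Firm A's best replies are W→Plus, X→Premium, Y→Value, Z→Premium; Firm B's induced payoffs 1, 12, 18, 10; outcome (Value, Y), payoffs (17, 18).
Firm B gets 18 moving first and 12 moving second, so Firm B prefers to move first.

first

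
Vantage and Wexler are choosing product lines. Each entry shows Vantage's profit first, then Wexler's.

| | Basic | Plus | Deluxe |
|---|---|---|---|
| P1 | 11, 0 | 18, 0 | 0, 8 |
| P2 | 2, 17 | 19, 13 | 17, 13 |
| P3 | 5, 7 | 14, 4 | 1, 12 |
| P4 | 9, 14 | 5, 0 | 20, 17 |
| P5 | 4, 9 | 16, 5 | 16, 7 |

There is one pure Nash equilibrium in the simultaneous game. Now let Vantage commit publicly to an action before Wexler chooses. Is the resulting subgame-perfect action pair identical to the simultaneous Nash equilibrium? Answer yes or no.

yes

Wexler best-responds to each possible Vantage move:
- P1: BR = Deluxe, leader payoff 0.
- P2: BR = Basic, leader payoff 2.
- P3: BR = Deluxe, leader payoff 1.
- P4: BR = Deluxe, leader payoff 20.
- P5: BR = Basic, leader payoff 4.
Maximizing over 0, 2, 1, 20, 4, Vantage chooses P4. Subgame-perfect outcome: (P4, Deluxe) with payoffs (20, 17).
For the simultaneous game, intersect best replies.
Vantage's best replies: Basic→P1; Plus→P2; Deluxe→P4.
Wexler's best replies: P1→Deluxe; P2→Basic; P3→Deluxe; P4→Deluxe; P5→Basic.
Only (P4, Deluxe) has each player best-responding; Nash payoffs (20, 17).
Sequential outcome (P4, Deluxe) coincides with the Nash profile (P4, Deluxe).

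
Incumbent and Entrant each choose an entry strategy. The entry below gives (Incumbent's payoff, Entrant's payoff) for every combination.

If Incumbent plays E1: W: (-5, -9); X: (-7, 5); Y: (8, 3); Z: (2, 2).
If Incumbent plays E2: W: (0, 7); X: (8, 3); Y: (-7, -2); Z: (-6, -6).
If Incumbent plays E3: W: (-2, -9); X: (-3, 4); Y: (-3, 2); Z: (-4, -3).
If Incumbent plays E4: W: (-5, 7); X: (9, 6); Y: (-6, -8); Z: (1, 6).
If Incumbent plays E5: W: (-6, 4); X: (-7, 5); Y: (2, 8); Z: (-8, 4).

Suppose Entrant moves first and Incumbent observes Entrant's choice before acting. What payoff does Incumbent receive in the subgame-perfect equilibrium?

Work backward from Incumbent's decision.
- W: BR = E2, leader payoff 7.
- X: BR = E4, leader payoff 6.
- Y: BR = E1, leader payoff 3.
- Z: BR = E1, leader payoff 2.
Entrant's induced payoffs are 7, 6, 3, 2, so Entrant commits to W. Subgame-perfect outcome: (E2, W) with payoffs (0, 7).

0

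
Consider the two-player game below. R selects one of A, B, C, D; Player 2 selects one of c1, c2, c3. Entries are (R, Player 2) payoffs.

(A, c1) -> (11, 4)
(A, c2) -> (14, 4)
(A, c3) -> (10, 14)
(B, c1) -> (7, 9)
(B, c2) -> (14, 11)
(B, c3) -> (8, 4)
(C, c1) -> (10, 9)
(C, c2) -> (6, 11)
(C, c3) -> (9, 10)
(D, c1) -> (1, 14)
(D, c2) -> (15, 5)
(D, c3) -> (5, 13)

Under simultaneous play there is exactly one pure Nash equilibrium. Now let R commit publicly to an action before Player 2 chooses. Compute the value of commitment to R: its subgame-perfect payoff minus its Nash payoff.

Backward induction with R moving first.
- A → Player 2 plays c3 (best of 4, 4, 14); R gets 10.
- B → Player 2 plays c2 (best of 9, 11, 4); R gets 14.
- C → Player 2 plays c2 (best of 9, 11, 10); R gets 6.
- D → Player 2 plays c1 (best of 14, 5, 13); R gets 1.
Maximizing over 10, 14, 6, 1, R chooses B. Subgame-perfect outcome: (B, c2) with payoffs (14, 11).
Under simultaneous play:
R's best replies: c1→A; c2→D; c3→A.
Player 2's best replies: A→c3; B→c2; C→c2; D→c1.
The unique mutual best reply is (A, c3), giving (10, 14).
R's commitment gain: 14 − 10 = 4.

4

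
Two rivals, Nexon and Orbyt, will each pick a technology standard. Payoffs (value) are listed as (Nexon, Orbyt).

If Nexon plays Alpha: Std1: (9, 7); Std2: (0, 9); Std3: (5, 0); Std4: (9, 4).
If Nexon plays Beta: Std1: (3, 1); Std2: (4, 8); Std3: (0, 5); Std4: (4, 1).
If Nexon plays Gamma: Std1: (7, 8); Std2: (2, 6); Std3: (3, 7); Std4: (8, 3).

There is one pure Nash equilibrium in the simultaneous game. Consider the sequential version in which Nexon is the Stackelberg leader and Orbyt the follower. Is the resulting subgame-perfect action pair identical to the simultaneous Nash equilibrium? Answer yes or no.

no

Work backward from Orbyt's decision.
- Alpha: BR = Std2, leader payoff 0.
- Beta: BR = Std2, leader payoff 4.
- Gamma: BR = Std1, leader payoff 7.
Among 0, 4, 7, the best is 7 at Gamma. Subgame-perfect outcome: (Gamma, Std1) with payoffs (7, 8).
Under simultaneous play:
Nexon's best replies: Std1→Alpha; Std2→Beta; Std3→Alpha; Std4→Alpha.
Orbyt's best replies: Alpha→Std2; Beta→Std2; Gamma→Std1.
Only (Beta, Std2) has each player best-responding; Nash payoffs (4, 8).
Sequential outcome (Gamma, Std1) differs from the Nash profile (Beta, Std2).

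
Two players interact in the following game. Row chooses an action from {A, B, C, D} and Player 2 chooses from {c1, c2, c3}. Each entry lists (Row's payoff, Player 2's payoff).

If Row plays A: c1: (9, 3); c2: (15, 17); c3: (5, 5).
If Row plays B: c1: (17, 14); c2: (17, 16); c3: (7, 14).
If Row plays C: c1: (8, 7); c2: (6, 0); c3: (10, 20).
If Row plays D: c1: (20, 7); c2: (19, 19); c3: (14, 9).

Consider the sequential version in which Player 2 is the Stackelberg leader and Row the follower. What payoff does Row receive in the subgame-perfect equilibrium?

19

Solve by backward induction (Player 2 leads).
- c1: Row compares 9, 17, 8, 20 and picks D; Player 2 would get 7.
- c2: Row compares 15, 17, 6, 19 and picks D; Player 2 would get 19.
- c3: Row compares 5, 7, 10, 14 and picks D; Player 2 would get 9.
Maximizing over 7, 19, 9, Player 2 chooses c2. Subgame-perfect outcome: (D, c2) with payoffs (19, 19).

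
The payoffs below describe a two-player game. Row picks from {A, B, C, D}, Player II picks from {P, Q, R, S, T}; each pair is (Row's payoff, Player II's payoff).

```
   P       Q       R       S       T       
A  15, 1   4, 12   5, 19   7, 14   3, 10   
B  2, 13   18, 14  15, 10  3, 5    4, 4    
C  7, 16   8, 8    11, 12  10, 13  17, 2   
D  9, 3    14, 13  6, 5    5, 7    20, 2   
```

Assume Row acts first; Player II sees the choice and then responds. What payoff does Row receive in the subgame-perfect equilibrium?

Work backward from Player II's decision.
- A: BR = R, leader payoff 5.
- B: BR = Q, leader payoff 18.
- C: BR = P, leader payoff 7.
- D: BR = Q, leader payoff 14.
Maximizing over 5, 18, 7, 14, Row chooses B. Subgame-perfect outcome: (B, Q) with payoffs (18, 14).

18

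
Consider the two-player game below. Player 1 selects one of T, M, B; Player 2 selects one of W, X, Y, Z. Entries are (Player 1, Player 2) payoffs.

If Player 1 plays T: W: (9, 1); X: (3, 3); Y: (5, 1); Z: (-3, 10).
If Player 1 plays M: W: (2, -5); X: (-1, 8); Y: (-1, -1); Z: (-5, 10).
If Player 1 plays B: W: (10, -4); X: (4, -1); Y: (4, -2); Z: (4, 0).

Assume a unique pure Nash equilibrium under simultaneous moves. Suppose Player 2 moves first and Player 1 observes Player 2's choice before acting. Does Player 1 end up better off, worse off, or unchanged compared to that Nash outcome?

Backward induction with Player 2 moving first.
- W → Player 1 plays B (best of 9, 2, 10); Player 2 gets -4.
- X → Player 1 plays B (best of 3, -1, 4); Player 2 gets -1.
- Y → Player 1 plays T (best of 5, -1, 4); Player 2 gets 1.
- Z → Player 1 plays B (best of -3, -5, 4); Player 2 gets 0.
Among -4, -1, 1, 0, the best is 1 at Y. Subgame-perfect outcome: (T, Y) with payoffs (5, 1).
Now find the simultaneous Nash equilibrium.
Player 1's best replies: W→B; X→B; Y→T; Z→B.
Player 2's best replies: T→Z; M→Z; B→Z.
The unique mutual best reply is (B, Z), giving (4, 0).
Player 1 earns 5 sequentially versus 4 at the Nash outcome: better off.

better off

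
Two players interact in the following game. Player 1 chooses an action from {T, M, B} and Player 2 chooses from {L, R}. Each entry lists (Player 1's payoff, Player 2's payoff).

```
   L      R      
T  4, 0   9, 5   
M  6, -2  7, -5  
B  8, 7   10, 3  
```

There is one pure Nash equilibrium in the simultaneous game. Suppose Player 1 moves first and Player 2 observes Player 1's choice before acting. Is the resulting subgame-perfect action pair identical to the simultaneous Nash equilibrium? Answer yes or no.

no

Player 2 best-responds to each possible Player 1 move:
- T: BR = R, leader payoff 9.
- M: BR = L, leader payoff 6.
- B: BR = L, leader payoff 8.
Player 1's induced payoffs are 9, 6, 8, so Player 1 commits to T. Subgame-perfect outcome: (T, R) with payoffs (9, 5).
Under simultaneous play:
Player 1's best replies: L→B; R→B.
Player 2's best replies: T→R; M→L; B→L.
Only (B, L) has each player best-responding; Nash payoffs (8, 7).
Sequential outcome (T, R) differs from the Nash profile (B, L).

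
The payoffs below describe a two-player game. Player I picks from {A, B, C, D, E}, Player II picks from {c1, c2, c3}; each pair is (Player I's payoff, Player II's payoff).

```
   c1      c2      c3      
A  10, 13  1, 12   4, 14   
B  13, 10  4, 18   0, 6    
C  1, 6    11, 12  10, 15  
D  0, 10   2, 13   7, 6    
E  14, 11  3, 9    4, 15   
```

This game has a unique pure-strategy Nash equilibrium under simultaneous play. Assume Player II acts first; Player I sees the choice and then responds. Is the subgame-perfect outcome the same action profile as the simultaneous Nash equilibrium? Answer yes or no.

yes

Backward induction with Player II moving first.
- c1 → Player I plays E (best of 10, 13, 1, 0, 14); Player II gets 11.
- c2 → Player I plays C (best of 1, 4, 11, 2, 3); Player II gets 12.
- c3 → Player I plays C (best of 4, 0, 10, 7, 4); Player II gets 15.
Among 11, 12, 15, the best is 15 at c3. Subgame-perfect outcome: (C, c3) with payoffs (10, 15).
For the simultaneous game, intersect best replies.
Player I's best replies: c1→E; c2→C; c3→C.
Player II's best replies: A→c3; B→c2; C→c3; D→c2; E→c3.
The unique mutual best reply is (C, c3), giving (10, 15).
Sequential outcome (C, c3) coincides with the Nash profile (C, c3).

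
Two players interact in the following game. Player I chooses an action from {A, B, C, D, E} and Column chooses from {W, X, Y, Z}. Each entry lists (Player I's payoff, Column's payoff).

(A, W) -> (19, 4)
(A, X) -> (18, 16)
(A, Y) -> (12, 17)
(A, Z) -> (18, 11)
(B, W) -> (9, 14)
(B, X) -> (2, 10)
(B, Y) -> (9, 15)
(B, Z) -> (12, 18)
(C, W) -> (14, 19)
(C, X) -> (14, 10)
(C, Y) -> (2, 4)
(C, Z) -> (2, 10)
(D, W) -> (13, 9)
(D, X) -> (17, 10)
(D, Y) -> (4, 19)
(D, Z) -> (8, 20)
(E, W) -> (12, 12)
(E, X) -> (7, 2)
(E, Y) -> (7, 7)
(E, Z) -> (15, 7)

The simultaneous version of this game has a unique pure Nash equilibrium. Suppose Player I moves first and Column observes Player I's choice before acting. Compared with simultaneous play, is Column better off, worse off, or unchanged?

better off

Work backward from Column's decision.
- A → Column plays Y (best of 4, 16, 17, 11); Player I gets 12.
- B → Column plays Z (best of 14, 10, 15, 18); Player I gets 12.
- C → Column plays W (best of 19, 10, 4, 10); Player I gets 14.
- D → Column plays Z (best of 9, 10, 19, 20); Player I gets 8.
- E → Column plays W (best of 12, 2, 7, 7); Player I gets 12.
Maximizing over 12, 12, 14, 8, 12, Player I chooses C. Subgame-perfect outcome: (C, W) with payoffs (14, 19).
Now find the simultaneous Nash equilibrium.
Player I's best replies: W→A; X→A; Y→A; Z→A.
Column's best replies: A→Y; B→Z; C→W; D→Z; E→W.
Only (A, Y) has each player best-responding; Nash payoffs (12, 17).
Column earns 19 sequentially versus 17 at the Nash outcome: better off.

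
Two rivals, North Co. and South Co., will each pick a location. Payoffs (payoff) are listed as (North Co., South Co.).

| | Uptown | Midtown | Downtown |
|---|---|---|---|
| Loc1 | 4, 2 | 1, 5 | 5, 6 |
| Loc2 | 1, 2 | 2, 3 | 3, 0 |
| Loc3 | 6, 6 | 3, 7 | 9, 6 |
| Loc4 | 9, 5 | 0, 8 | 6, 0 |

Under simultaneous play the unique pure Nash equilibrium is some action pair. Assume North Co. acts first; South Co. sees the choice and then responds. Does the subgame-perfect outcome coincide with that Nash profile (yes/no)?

no

South Co. best-responds to each possible North Co. move:
- Loc1 → South Co. plays Downtown (best of 2, 5, 6); North Co. gets 5.
- Loc2 → South Co. plays Midtown (best of 2, 3, 0); North Co. gets 2.
- Loc3 → South Co. plays Midtown (best of 6, 7, 6); North Co. gets 3.
- Loc4 → South Co. plays Midtown (best of 5, 8, 0); North Co. gets 0.
Maximizing over 5, 2, 3, 0, North Co. chooses Loc1. Subgame-perfect outcome: (Loc1, Downtown) with payoffs (5, 6).
Under simultaneous play:
North Co.'s best replies: Uptown→Loc4; Midtown→Loc3; Downtown→Loc3.
South Co.'s best replies: Loc1→Downtown; Loc2→Midtown; Loc3→Midtown; Loc4→Midtown.
The unique mutual best reply is (Loc3, Midtown), giving (3, 7).
Sequential outcome (Loc1, Downtown) differs from the Nash profile (Loc3, Midtown).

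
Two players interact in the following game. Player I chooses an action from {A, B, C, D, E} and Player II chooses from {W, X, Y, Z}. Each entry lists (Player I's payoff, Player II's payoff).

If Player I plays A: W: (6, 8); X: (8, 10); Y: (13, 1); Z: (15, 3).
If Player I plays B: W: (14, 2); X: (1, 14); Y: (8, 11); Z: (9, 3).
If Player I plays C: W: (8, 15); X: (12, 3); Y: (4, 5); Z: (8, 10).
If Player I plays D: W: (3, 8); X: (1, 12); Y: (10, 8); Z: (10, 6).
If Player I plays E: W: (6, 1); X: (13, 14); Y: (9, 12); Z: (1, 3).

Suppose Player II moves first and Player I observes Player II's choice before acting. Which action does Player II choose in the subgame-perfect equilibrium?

Player I best-responds to each possible Player II move:
- W: BR = B, leader payoff 2.
- X: BR = E, leader payoff 14.
- Y: BR = A, leader payoff 1.
- Z: BR = A, leader payoff 3.
Among 2, 14, 1, 3, the best is 14 at X. Subgame-perfect outcome: (E, X) with payoffs (13, 14).

X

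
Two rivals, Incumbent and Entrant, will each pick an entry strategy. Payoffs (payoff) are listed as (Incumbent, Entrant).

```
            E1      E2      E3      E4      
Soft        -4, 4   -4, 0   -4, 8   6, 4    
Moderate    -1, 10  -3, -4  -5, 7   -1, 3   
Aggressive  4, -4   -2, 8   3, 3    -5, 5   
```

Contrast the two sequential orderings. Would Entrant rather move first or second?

If Incumbent leads: Entrant's best replies are Soft→E3, Moderate→E1, Aggressive→E2; Incumbent's induced payoffs -4, -1, -2; outcome (Moderate, E1), payoffs (-1, 10).
If Entrant leads: Incumbent's best replies are E1→Aggressive, E2→Aggressive, E3→Aggressive, E4→Soft; Entrant's induced payoffs -4, 8, 3, 4; outcome (Aggressive, E2), payoffs (-2, 8).
Entrant gets 8 moving first and 10 moving second, so Entrant prefers to move second.

second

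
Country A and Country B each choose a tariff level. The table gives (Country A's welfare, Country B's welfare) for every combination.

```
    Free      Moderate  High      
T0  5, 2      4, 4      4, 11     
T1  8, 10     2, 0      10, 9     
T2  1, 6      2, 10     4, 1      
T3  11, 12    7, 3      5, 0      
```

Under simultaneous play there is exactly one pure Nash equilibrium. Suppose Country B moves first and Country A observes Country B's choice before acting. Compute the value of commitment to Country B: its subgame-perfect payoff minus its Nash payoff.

0

Solve by backward induction (Country B leads).
- Free: BR = T3, leader payoff 12.
- Moderate: BR = T3, leader payoff 3.
- High: BR = T1, leader payoff 9.
Maximizing over 12, 3, 9, Country B chooses Free. Subgame-perfect outcome: (T3, Free) with payoffs (11, 12).
For the simultaneous game, intersect best replies.
Country A's best replies: Free→T3; Moderate→T3; High→T1.
Country B's best replies: T0→High; T1→Free; T2→Moderate; T3→Free.
The unique mutual best reply is (T3, Free), giving (11, 12).
Country B's commitment gain: 12 − 12 = 0.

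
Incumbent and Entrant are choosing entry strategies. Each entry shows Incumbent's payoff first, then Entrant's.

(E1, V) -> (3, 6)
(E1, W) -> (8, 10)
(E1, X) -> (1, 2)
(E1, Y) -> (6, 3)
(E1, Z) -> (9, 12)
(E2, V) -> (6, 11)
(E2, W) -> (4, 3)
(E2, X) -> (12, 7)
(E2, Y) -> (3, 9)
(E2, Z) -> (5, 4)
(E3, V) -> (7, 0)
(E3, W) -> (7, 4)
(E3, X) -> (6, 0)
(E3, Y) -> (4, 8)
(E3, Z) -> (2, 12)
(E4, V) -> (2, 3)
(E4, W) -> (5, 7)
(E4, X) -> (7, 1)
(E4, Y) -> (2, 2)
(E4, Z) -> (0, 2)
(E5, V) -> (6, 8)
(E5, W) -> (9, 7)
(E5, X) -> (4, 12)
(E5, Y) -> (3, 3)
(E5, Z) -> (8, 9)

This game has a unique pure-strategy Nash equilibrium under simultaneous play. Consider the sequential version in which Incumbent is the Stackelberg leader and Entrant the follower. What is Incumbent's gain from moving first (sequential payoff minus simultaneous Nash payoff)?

Backward induction with Incumbent moving first.
- E1: Entrant compares 6, 10, 2, 3, 12 and picks Z; Incumbent would get 9.
- E2: Entrant compares 11, 3, 7, 9, 4 and picks V; Incumbent would get 6.
- E3: Entrant compares 0, 4, 0, 8, 12 and picks Z; Incumbent would get 2.
- E4: Entrant compares 3, 7, 1, 2, 2 and picks W; Incumbent would get 5.
- E5: Entrant compares 8, 7, 12, 3, 9 and picks X; Incumbent would get 4.
Maximizing over 9, 6, 2, 5, 4, Incumbent chooses E1. Subgame-perfect outcome: (E1, Z) with payoffs (9, 12).
For the simultaneous game, intersect best replies.
Incumbent's best replies: V→E3; W→E5; X→E2; Y→E1; Z→E1.
Entrant's best replies: E1→Z; E2→V; E3→Z; E4→W; E5→X.
Only (E1, Z) has each player best-responding; Nash payoffs (9, 12).
Incumbent's commitment gain: 9 − 9 = 0.

0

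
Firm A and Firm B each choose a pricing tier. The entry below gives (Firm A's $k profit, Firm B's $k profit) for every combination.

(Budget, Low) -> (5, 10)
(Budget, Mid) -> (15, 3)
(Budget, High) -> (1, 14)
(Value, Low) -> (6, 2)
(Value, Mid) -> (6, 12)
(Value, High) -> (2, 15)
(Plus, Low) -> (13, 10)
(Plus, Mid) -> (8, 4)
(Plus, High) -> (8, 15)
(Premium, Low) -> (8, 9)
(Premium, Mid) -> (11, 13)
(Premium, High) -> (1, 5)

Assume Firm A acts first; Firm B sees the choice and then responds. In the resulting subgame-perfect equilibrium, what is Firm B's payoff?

13

Backward induction with Firm A moving first.
- Budget: BR = High, leader payoff 1.
- Value: BR = High, leader payoff 2.
- Plus: BR = High, leader payoff 8.
- Premium: BR = Mid, leader payoff 11.
Firm A's induced payoffs are 1, 2, 8, 11, so Firm A commits to Premium. Subgame-perfect outcome: (Premium, Mid) with payoffs (11, 13).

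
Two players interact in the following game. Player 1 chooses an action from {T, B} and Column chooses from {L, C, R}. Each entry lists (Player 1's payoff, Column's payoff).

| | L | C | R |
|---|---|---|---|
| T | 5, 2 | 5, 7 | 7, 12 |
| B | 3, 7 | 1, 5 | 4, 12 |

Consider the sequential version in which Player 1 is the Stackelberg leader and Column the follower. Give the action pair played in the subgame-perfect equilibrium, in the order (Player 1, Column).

(T, R)

Solve by backward induction (Player 1 leads).
- T: BR = R, leader payoff 7.
- B: BR = R, leader payoff 4.
Player 1's induced payoffs are 7, 4, so Player 1 commits to T. Subgame-perfect outcome: (T, R) with payoffs (7, 12).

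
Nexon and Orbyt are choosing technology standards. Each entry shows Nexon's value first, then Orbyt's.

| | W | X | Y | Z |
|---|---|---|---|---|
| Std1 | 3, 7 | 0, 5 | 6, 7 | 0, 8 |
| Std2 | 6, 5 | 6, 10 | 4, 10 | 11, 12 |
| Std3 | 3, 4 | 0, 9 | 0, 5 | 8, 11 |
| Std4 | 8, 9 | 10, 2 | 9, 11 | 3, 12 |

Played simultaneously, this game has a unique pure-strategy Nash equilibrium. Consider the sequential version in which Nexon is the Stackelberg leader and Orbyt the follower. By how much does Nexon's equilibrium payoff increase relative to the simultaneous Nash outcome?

0

Backward induction with Nexon moving first.
- Std1: Orbyt compares 7, 5, 7, 8 and picks Z; Nexon would get 0.
- Std2: Orbyt compares 5, 10, 10, 12 and picks Z; Nexon would get 11.
- Std3: Orbyt compares 4, 9, 5, 11 and picks Z; Nexon would get 8.
- Std4: Orbyt compares 9, 2, 11, 12 and picks Z; Nexon would get 3.
Among 0, 11, 8, 3, the best is 11 at Std2. Subgame-perfect outcome: (Std2, Z) with payoffs (11, 12).
Now find the simultaneous Nash equilibrium.
Nexon's best replies: W→Std4; X→Std4; Y→Std4; Z→Std2.
Orbyt's best replies: Std1→Z; Std2→Z; Std3→Z; Std4→Z.
The unique mutual best reply is (Std2, Z), giving (11, 12).
Nexon's commitment gain: 11 − 11 = 0.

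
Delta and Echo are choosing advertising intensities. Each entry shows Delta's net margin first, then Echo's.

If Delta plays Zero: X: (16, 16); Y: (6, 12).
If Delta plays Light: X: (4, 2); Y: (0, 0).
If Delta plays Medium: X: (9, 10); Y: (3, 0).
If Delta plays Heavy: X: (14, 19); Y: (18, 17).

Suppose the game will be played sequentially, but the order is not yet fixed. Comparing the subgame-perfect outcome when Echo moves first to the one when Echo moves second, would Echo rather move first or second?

first

If Delta leads: Echo's best replies are Zero→X, Light→X, Medium→X, Heavy→X; Delta's induced payoffs 16, 4, 9, 14; outcome (Zero, X), payoffs (16, 16).
If Echo leads: Delta's best replies are X→Zero, Y→Heavy; Echo's induced payoffs 16, 17; outcome (Heavy, Y), payoffs (18, 17).
Echo gets 17 moving first and 16 moving second, so Echo prefers to move first.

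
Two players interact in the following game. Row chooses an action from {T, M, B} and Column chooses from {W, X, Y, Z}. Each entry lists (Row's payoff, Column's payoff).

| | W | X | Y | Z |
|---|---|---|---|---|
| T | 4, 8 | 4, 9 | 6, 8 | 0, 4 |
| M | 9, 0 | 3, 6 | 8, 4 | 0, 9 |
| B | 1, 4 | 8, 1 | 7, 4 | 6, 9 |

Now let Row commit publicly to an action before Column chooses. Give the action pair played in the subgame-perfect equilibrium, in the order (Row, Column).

(B, Z)

Backward induction with Row moving first.
- T: BR = X, leader payoff 4.
- M: BR = Z, leader payoff 0.
- B: BR = Z, leader payoff 6.
Maximizing over 4, 0, 6, Row chooses B. Subgame-perfect outcome: (B, Z) with payoffs (6, 9).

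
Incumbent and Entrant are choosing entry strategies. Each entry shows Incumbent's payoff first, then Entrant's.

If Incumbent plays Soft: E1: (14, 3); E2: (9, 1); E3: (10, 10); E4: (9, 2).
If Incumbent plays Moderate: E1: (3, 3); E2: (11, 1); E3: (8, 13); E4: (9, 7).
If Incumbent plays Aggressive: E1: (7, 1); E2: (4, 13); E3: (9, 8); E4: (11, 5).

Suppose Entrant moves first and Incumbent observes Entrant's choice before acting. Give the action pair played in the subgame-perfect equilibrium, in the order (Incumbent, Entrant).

Backward induction with Entrant moving first.
- E1: Incumbent compares 14, 3, 7 and picks Soft; Entrant would get 3.
- E2: Incumbent compares 9, 11, 4 and picks Moderate; Entrant would get 1.
- E3: Incumbent compares 10, 8, 9 and picks Soft; Entrant would get 10.
- E4: Incumbent compares 9, 9, 11 and picks Aggressive; Entrant would get 5.
Maximizing over 3, 1, 10, 5, Entrant chooses E3. Subgame-perfect outcome: (Soft, E3) with payoffs (10, 10).

(Soft, E3)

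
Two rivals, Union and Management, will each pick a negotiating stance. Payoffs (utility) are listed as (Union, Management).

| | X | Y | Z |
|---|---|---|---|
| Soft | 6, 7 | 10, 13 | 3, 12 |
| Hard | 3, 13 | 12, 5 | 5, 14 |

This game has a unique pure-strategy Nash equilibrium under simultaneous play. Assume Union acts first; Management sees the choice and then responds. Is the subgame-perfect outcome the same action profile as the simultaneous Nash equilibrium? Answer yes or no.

no

Backward induction with Union moving first.
- Soft → Management plays Y (best of 7, 13, 12); Union gets 10.
- Hard → Management plays Z (best of 13, 5, 14); Union gets 5.
Maximizing over 10, 5, Union chooses Soft. Subgame-perfect outcome: (Soft, Y) with payoffs (10, 13).
Now find the simultaneous Nash equilibrium.
Union's best replies: X→Soft; Y→Hard; Z→Hard.
Management's best replies: Soft→Y; Hard→Z.
Only (Hard, Z) has each player best-responding; Nash payoffs (5, 14).
Sequential outcome (Soft, Y) differs from the Nash profile (Hard, Z).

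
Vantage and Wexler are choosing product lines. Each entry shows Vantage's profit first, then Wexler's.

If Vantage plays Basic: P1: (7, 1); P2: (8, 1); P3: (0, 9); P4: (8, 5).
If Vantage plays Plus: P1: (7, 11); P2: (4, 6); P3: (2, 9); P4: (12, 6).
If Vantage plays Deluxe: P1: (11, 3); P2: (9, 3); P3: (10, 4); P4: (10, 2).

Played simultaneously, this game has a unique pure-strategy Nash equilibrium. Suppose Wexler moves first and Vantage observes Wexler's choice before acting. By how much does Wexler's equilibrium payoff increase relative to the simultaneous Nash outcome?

Work backward from Vantage's decision.
- P1: BR = Deluxe, leader payoff 3.
- P2: BR = Deluxe, leader payoff 3.
- P3: BR = Deluxe, leader payoff 4.
- P4: BR = Plus, leader payoff 6.
Wexler's induced payoffs are 3, 3, 4, 6, so Wexler commits to P4. Subgame-perfect outcome: (Plus, P4) with payoffs (12, 6).
Now find the simultaneous Nash equilibrium.
Vantage's best replies: P1→Deluxe; P2→Deluxe; P3→Deluxe; P4→Plus.
Wexler's best replies: Basic→P3; Plus→P1; Deluxe→P3.
Only (Deluxe, P3) has each player best-responding; Nash payoffs (10, 4).
Wexler's commitment gain: 6 − 4 = 2.

2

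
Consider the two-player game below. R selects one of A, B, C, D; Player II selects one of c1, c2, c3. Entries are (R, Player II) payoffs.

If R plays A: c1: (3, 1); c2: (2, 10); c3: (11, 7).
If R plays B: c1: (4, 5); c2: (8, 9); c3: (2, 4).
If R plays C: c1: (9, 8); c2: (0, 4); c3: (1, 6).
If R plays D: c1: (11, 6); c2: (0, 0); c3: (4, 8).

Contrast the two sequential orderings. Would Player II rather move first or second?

If R leads: Player II's best replies are A→c2, B→c2, C→c1, D→c3; R's induced payoffs 2, 8, 9, 4; outcome (C, c1), payoffs (9, 8).
If Player II leads: R's best replies are c1→D, c2→B, c3→A; Player II's induced payoffs 6, 9, 7; outcome (B, c2), payoffs (8, 9).
Player II gets 9 moving first and 8 moving second, so Player II prefers to move first.

first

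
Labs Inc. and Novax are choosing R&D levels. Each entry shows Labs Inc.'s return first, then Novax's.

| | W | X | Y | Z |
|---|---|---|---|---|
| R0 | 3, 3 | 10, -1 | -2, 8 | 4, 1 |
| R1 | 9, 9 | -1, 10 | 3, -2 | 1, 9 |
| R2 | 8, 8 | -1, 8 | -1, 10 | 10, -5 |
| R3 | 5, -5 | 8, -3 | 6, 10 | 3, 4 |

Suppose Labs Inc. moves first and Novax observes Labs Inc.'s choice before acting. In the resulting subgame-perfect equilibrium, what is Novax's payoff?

10

Novax best-responds to each possible Labs Inc. move:
- R0: Novax compares 3, -1, 8, 1 and picks Y; Labs Inc. would get -2.
- R1: Novax compares 9, 10, -2, 9 and picks X; Labs Inc. would get -1.
- R2: Novax compares 8, 8, 10, -5 and picks Y; Labs Inc. would get -1.
- R3: Novax compares -5, -3, 10, 4 and picks Y; Labs Inc. would get 6.
Among -2, -1, -1, 6, the best is 6 at R3. Subgame-perfect outcome: (R3, Y) with payoffs (6, 10).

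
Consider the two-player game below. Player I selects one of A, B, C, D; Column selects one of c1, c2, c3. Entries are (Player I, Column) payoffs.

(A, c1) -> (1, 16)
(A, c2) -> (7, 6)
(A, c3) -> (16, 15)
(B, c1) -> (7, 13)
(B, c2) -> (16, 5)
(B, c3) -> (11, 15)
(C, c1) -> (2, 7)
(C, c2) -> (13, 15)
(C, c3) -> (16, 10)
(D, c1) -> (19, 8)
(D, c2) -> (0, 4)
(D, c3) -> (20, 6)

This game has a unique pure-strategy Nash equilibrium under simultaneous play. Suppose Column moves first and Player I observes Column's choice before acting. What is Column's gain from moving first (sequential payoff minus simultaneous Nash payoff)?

0

Work backward from Player I's decision.
- c1: Player I compares 1, 7, 2, 19 and picks D; Column would get 8.
- c2: Player I compares 7, 16, 13, 0 and picks B; Column would get 5.
- c3: Player I compares 16, 11, 16, 20 and picks D; Column would get 6.
Column's induced payoffs are 8, 5, 6, so Column commits to c1. Subgame-perfect outcome: (D, c1) with payoffs (19, 8).
Now find the simultaneous Nash equilibrium.
Player I's best replies: c1→D; c2→B; c3→D.
Column's best replies: A→c1; B→c3; C→c2; D→c1.
The unique mutual best reply is (D, c1), giving (19, 8).
Column's commitment gain: 8 − 8 = 0.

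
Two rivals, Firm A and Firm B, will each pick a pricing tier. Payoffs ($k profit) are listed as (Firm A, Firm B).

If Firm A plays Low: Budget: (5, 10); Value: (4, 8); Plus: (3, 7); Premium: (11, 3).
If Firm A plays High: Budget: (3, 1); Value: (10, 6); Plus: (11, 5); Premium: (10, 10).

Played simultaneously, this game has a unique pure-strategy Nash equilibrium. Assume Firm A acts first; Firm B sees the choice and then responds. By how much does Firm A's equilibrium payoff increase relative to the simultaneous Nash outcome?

Firm B best-responds to each possible Firm A move:
- Low → Firm B plays Budget (best of 10, 8, 7, 3); Firm A gets 5.
- High → Firm B plays Premium (best of 1, 6, 5, 10); Firm A gets 10.
Maximizing over 5, 10, Firm A chooses High. Subgame-perfect outcome: (High, Premium) with payoffs (10, 10).
Now find the simultaneous Nash equilibrium.
Firm A's best replies: Budget→Low; Value→High; Plus→High; Premium→Low.
Firm B's best replies: Low→Budget; High→Premium.
The unique mutual best reply is (Low, Budget), giving (5, 10).
Firm A's commitment gain: 10 − 5 = 5.

5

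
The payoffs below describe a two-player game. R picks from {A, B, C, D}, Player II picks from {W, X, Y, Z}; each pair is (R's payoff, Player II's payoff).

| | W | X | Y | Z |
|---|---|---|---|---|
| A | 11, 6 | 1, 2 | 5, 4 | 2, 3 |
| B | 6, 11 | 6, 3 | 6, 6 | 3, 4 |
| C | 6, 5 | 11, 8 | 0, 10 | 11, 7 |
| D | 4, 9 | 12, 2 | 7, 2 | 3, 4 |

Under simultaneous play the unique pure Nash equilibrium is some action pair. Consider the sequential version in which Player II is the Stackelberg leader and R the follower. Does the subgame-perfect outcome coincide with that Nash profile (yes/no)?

no

R best-responds to each possible Player II move:
- W: R compares 11, 6, 6, 4 and picks A; Player II would get 6.
- X: R compares 1, 6, 11, 12 and picks D; Player II would get 2.
- Y: R compares 5, 6, 0, 7 and picks D; Player II would get 2.
- Z: R compares 2, 3, 11, 3 and picks C; Player II would get 7.
Player II's induced payoffs are 6, 2, 2, 7, so Player II commits to Z. Subgame-perfect outcome: (C, Z) with payoffs (11, 7).
Under simultaneous play:
R's best replies: W→A; X→D; Y→D; Z→C.
Player II's best replies: A→W; B→W; C→Y; D→W.
The unique mutual best reply is (A, W), giving (11, 6).
Sequential outcome (C, Z) differs from the Nash profile (A, W).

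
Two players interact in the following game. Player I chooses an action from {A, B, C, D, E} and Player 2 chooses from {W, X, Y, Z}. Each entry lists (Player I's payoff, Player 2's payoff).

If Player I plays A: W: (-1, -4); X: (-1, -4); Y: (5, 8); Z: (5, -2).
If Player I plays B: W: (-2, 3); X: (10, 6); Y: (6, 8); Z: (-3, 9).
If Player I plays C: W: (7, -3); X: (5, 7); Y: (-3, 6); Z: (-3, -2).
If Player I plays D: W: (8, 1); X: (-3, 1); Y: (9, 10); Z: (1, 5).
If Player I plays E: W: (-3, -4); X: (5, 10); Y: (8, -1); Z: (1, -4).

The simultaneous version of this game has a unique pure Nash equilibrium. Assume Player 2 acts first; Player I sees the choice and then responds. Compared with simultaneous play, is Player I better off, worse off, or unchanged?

Backward induction with Player 2 moving first.
- W: BR = D, leader payoff 1.
- X: BR = B, leader payoff 6.
- Y: BR = D, leader payoff 10.
- Z: BR = A, leader payoff -2.
Maximizing over 1, 6, 10, -2, Player 2 chooses Y. Subgame-perfect outcome: (D, Y) with payoffs (9, 10).
Under simultaneous play:
Player I's best replies: W→D; X→B; Y→D; Z→A.
Player 2's best replies: A→Y; B→Z; C→X; D→Y; E→X.
Only (D, Y) has each player best-responding; Nash payoffs (9, 10).
Player I earns 9 sequentially versus 9 at the Nash outcome: unchanged.

unchanged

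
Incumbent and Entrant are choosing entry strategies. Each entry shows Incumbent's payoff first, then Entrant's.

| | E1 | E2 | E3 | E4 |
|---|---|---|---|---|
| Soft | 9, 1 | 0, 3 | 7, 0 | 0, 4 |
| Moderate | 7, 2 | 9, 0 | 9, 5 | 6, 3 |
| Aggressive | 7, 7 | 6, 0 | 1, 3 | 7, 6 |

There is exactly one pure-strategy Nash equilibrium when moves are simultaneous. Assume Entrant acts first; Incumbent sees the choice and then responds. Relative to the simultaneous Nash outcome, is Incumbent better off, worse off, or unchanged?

worse off

Backward induction with Entrant moving first.
- E1 → Incumbent plays Soft (best of 9, 7, 7); Entrant gets 1.
- E2 → Incumbent plays Moderate (best of 0, 9, 6); Entrant gets 0.
- E3 → Incumbent plays Moderate (best of 7, 9, 1); Entrant gets 5.
- E4 → Incumbent plays Aggressive (best of 0, 6, 7); Entrant gets 6.
Maximizing over 1, 0, 5, 6, Entrant chooses E4. Subgame-perfect outcome: (Aggressive, E4) with payoffs (7, 6).
Under simultaneous play:
Incumbent's best replies: E1→Soft; E2→Moderate; E3→Moderate; E4→Aggressive.
Entrant's best replies: Soft→E4; Moderate→E3; Aggressive→E1.
The unique mutual best reply is (Moderate, E3), giving (9, 5).
Incumbent earns 7 sequentially versus 9 at the Nash outcome: worse off.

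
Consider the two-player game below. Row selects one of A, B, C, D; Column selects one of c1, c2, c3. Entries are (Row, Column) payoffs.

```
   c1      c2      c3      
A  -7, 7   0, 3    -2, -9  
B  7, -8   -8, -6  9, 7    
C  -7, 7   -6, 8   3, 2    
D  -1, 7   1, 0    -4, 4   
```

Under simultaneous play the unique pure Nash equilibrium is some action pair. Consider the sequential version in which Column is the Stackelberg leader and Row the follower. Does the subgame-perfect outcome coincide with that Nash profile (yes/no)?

Solve by backward induction (Column leads).
- c1: Row compares -7, 7, -7, -1 and picks B; Column would get -8.
- c2: Row compares 0, -8, -6, 1 and picks D; Column would get 0.
- c3: Row compares -2, 9, 3, -4 and picks B; Column would get 7.
Among -8, 0, 7, the best is 7 at c3. Subgame-perfect outcome: (B, c3) with payoffs (9, 7).
Now find the simultaneous Nash equilibrium.
Row's best replies: c1→B; c2→D; c3→B.
Column's best replies: A→c1; B→c3; C→c2; D→c1.
Only (B, c3) has each player best-responding; Nash payoffs (9, 7).
Sequential outcome (B, c3) coincides with the Nash profile (B, c3).

yes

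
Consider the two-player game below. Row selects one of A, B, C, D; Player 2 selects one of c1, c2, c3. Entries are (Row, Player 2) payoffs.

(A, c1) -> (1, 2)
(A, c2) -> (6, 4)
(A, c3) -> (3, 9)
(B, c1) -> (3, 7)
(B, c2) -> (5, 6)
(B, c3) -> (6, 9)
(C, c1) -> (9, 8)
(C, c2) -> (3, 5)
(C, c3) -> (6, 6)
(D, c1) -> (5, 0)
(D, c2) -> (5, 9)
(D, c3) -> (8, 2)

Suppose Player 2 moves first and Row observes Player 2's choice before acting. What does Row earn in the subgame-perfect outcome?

Backward induction with Player 2 moving first.
- c1: BR = C, leader payoff 8.
- c2: BR = A, leader payoff 4.
- c3: BR = D, leader payoff 2.
Player 2's induced payoffs are 8, 4, 2, so Player 2 commits to c1. Subgame-perfect outcome: (C, c1) with payoffs (9, 8).

9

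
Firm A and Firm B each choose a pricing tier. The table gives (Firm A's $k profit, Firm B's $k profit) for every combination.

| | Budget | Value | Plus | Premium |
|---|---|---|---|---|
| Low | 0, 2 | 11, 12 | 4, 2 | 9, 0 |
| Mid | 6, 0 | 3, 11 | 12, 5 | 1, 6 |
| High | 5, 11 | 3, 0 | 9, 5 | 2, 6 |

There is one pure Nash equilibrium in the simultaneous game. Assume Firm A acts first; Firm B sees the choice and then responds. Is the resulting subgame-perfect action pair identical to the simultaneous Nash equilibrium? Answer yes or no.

yes

Firm B best-responds to each possible Firm A move:
- Low: Firm B compares 2, 12, 2, 0 and picks Value; Firm A would get 11.
- Mid: Firm B compares 0, 11, 5, 6 and picks Value; Firm A would get 3.
- High: Firm B compares 11, 0, 5, 6 and picks Budget; Firm A would get 5.
Maximizing over 11, 3, 5, Firm A chooses Low. Subgame-perfect outcome: (Low, Value) with payoffs (11, 12).
Now find the simultaneous Nash equilibrium.
Firm A's best replies: Budget→Mid; Value→Low; Plus→Mid; Premium→Low.
Firm B's best replies: Low→Value; Mid→Value; High→Budget.
The unique mutual best reply is (Low, Value), giving (11, 12).
Sequential outcome (Low, Value) coincides with the Nash profile (Low, Value).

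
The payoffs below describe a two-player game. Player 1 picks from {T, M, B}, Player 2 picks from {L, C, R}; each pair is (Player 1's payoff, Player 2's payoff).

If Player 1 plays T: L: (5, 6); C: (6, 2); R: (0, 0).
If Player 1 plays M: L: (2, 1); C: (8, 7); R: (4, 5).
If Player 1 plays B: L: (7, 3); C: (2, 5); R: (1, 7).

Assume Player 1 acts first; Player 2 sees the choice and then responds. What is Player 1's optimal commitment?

M

Work backward from Player 2's decision.
- T: BR = L, leader payoff 5.
- M: BR = C, leader payoff 8.
- B: BR = R, leader payoff 1.
Player 1's induced payoffs are 5, 8, 1, so Player 1 commits to M. Subgame-perfect outcome: (M, C) with payoffs (8, 7).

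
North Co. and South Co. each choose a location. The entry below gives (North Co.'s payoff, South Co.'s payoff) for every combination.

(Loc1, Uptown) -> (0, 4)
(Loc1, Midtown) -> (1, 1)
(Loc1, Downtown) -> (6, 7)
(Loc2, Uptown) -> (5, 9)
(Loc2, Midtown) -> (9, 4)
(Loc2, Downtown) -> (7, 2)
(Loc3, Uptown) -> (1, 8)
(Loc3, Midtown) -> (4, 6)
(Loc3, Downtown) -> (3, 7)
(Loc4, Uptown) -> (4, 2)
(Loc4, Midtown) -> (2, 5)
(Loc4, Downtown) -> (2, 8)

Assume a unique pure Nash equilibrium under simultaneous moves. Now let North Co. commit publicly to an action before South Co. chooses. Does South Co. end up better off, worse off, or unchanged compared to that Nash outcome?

Solve by backward induction (North Co. leads).
- Loc1 → South Co. plays Downtown (best of 4, 1, 7); North Co. gets 6.
- Loc2 → South Co. plays Uptown (best of 9, 4, 2); North Co. gets 5.
- Loc3 → South Co. plays Uptown (best of 8, 6, 7); North Co. gets 1.
- Loc4 → South Co. plays Downtown (best of 2, 5, 8); North Co. gets 2.
Maximizing over 6, 5, 1, 2, North Co. chooses Loc1. Subgame-perfect outcome: (Loc1, Downtown) with payoffs (6, 7).
For the simultaneous game, intersect best replies.
North Co.'s best replies: Uptown→Loc2; Midtown→Loc2; Downtown→Loc2.
South Co.'s best replies: Loc1→Downtown; Loc2→Uptown; Loc3→Uptown; Loc4→Downtown.
The unique mutual best reply is (Loc2, Uptown), giving (5, 9).
South Co. earns 7 sequentially versus 9 at the Nash outcome: worse off.

worse off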